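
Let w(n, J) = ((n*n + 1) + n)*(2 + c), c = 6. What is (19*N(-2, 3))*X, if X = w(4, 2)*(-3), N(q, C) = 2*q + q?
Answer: 57456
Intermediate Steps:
N(q, C) = 3*q
w(n, J) = 8 + 8*n + 8*n² (w(n, J) = ((n*n + 1) + n)*(2 + 6) = ((n² + 1) + n)*8 = ((1 + n²) + n)*8 = (1 + n + n²)*8 = 8 + 8*n + 8*n²)
X = -504 (X = (8 + 8*4 + 8*4²)*(-3) = (8 + 32 + 8*16)*(-3) = (8 + 32 + 128)*(-3) = 168*(-3) = -504)
(19*N(-2, 3))*X = (19*(3*(-2)))*(-504) = (19*(-6))*(-504) = -114*(-504) = 57456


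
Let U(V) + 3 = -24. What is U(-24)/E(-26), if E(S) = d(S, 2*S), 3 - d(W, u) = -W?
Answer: 27/23 ≈ 1.1739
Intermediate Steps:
U(V) = -27 (U(V) = -3 - 24 = -27)
d(W, u) = 3 + W (d(W, u) = 3 - (-1)*W = 3 + W)
E(S) = 3 + S
U(-24)/E(-26) = -27/(3 - 26) = -27/(-23) = -27*(-1/23) = 27/23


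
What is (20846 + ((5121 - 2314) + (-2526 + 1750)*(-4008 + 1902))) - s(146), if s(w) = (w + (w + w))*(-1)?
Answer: 1658347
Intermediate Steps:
s(w) = -3*w (s(w) = (w + 2*w)*(-1) = (3*w)*(-1) = -3*w)
(20846 + ((5121 - 2314) + (-2526 + 1750)*(-4008 + 1902))) - s(146) = (20846 + ((5121 - 2314) + (-2526 + 1750)*(-4008 + 1902))) - (-3)*146 = (20846 + (2807 - 776*(-2106))) - 1*(-438) = (20846 + (2807 + 1634256)) + 438 = (20846 + 1637063) + 438 = 1657909 + 438 = 1658347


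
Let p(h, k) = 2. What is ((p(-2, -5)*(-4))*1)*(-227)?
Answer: 1816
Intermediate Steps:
((p(-2, -5)*(-4))*1)*(-227) = ((2*(-4))*1)*(-227) = -8*1*(-227) = -8*(-227) = 1816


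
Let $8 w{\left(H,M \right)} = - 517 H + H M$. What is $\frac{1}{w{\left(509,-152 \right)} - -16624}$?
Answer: $- \frac{8}{207529} \approx -3.8549 \cdot 10^{-5}$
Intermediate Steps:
$w{\left(H,M \right)} = - \frac{517 H}{8} + \frac{H M}{8}$ ($w{\left(H,M \right)} = \frac{- 517 H + H M}{8} = - \frac{517 H}{8} + \frac{H M}{8}$)
$\frac{1}{w{\left(509,-152 \right)} - -16624} = \frac{1}{\frac{1}{8} \cdot 509 \left(-517 - 152\right) - -16624} = \frac{1}{\frac{1}{8} \cdot 509 \left(-669\right) + \left(16650 - 26\right)} = \frac{1}{- \frac{340521}{8} + 16624} = \frac{1}{- \frac{207529}{8}} = - \frac{8}{207529}$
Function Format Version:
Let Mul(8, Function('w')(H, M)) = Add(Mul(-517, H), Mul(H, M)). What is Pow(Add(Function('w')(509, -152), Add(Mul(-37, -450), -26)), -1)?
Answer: Rational(-8, 207529) ≈ -3.8549e-5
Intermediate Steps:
Function('w')(H, M) = Add(Mul(Rational(-517, 8), H), Mul(Rational(1, 8), H, M)) (Function('w')(H, M) = Mul(Rational(1, 8), Add(Mul(-517, H), Mul(H, M))) = Add(Mul(Rational(-517, 8), H), Mul(Rational(1, 8), H, M)))
Pow(Add(Function('w')(509, -152), Add(Mul(-37, -450), -26)), -1) = Pow(Add(Mul(Rational(1, 8), 509, Add(-517, -152)), Add(Mul(-37, -450), -26)), -1) = Pow(Add(Mul(Rational(1, 8), 509, -669), Add(16650, -26)), -1) = Pow(Add(Rational(-340521, 8), 16624), -1) = Pow(Rational(-207529, 8), -1) = Rational(-8, 207529)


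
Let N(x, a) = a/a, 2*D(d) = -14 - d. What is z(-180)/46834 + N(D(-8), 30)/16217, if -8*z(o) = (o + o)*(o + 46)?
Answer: -48870838/379753489 ≈ -0.12869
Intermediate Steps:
z(o) = -o*(46 + o)/4 (z(o) = -(o + o)*(o + 46)/8 = -2*o*(46 + o)/8 = -o*(46 + o)/4)
D(d) = -7 - d/2 (D(d) = (-14 - d)/2 = -7 - d/2)
N(x, a) = 1
z(-180)/46834 + N(D(-8), 30)/16217 = -¼*(-180)*(46 - 180)/46834 + 1/16217 = -¼*(-180)*(-134)*(1/46834) + 1*(1/16217) = -6030*1/46834 + 1/16217 = -3015/23417 + 1/16217 = -48870838/379753489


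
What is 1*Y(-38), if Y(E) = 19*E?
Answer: -722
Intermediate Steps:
1*Y(-38) = 1*(19*(-38)) = 1*(-722) = -722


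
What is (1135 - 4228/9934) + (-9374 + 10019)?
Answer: 8839146/4967 ≈ 1779.6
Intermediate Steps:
(1135 - 4228/9934) + (-9374 + 10019) = (1135 - 4228*1/9934) + 645 = (1135 - 2114/4967) + 645 = 5635431/4967 + 645 = 8839146/4967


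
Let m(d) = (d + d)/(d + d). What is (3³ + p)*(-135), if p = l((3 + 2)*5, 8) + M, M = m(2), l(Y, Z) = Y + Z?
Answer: -8235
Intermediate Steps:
m(d) = 1 (m(d) = (2*d)/((2*d)) = (2*d)*(1/(2*d)) = 1)
M = 1
p = 34 (p = ((3 + 2)*5 + 8) + 1 = (5*5 + 8) + 1 = (25 + 8) + 1 = 33 + 1 = 34)
(3³ + p)*(-135) = (3³ + 34)*(-135) = (27 + 34)*(-135) = 61*(-135) = -8235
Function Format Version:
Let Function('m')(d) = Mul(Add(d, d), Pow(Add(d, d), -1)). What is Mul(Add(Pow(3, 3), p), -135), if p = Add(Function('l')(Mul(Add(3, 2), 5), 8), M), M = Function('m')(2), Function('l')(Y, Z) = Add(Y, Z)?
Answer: -8235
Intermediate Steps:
Function('m')(d) = 1 (Function('m')(d) = Mul(Mul(2, d), Pow(Mul(2, d), -1)) = Mul(Mul(2, d), Mul(Rational(1, 2), Pow(d, -1))) = 1)
M = 1
p = 34 (p = Add(Add(Mul(Add(3, 2), 5), 8), 1) = Add(Add(Mul(5, 5), 8), 1) = Add(Add(25, 8), 1) = Add(33, 1) = 34)
Mul(Add(Pow(3, 3), p), -135) = Mul(Add(Pow(3, 3), 34), -135) = Mul(Add(27, 34), -135) = Mul(61, -135) = -8235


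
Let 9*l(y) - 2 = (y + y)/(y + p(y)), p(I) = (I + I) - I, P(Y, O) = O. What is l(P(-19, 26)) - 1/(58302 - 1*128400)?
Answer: 7789/23366 ≈ 0.33335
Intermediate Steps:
p(I) = I (p(I) = 2*I - I = I)
l(y) = 1/3 (l(y) = 2/9 + ((y + y)/(y + y))/9 = 2/9 + ((2*y)/((2*y)))/9 = 2/9 + ((2*y)*(1/(2*y)))/9 = 2/9 + (1/9)*1 = 2/9 + 1/9 = 1/3)
l(P(-19, 26)) - 1/(58302 - 1*128400) = 1/3 - 1/(58302 - 1*128400) = 1/3 - 1/(58302 - 128400) = 1/3 - 1/(-70098) = 1/3 - 1*(-1/70098) = 1/3 + 1/70098 = 7789/23366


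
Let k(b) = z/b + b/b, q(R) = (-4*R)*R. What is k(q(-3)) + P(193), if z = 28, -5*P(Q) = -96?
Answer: 874/45 ≈ 19.422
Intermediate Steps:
P(Q) = 96/5 (P(Q) = -⅕*(-96) = 96/5)
q(R) = -4*R²
k(b) = 1 + 28/b (k(b) = 28/b + b/b = 28/b + 1 = 1 + 28/b)
k(q(-3)) + P(193) = (28 - 4*(-3)²)/((-4*(-3)²)) + 96/5 = (28 - 4*9)/((-4*9)) + 96/5 = (28 - 36)/(-36) + 96/5 = -1/36*(-8) + 96/5 = 2/9 + 96/5 = 874/45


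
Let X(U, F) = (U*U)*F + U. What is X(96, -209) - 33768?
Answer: -1959816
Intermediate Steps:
X(U, F) = U + F*U² (X(U, F) = U²*F + U = F*U² + U = U + F*U²)
X(96, -209) - 33768 = 96*(1 - 209*96) - 33768 = 96*(1 - 20064) - 33768 = 96*(-20063) - 33768 = -1926048 - 33768 = -1959816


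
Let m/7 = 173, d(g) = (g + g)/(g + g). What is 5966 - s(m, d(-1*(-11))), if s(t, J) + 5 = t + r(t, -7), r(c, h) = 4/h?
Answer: 33324/7 ≈ 4760.6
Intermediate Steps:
d(g) = 1 (d(g) = (2*g)/((2*g)) = (2*g)*(1/(2*g)) = 1)
m = 1211 (m = 7*173 = 1211)
s(t, J) = -39/7 + t (s(t, J) = -5 + (t + 4/(-7)) = -5 + (t + 4*(-⅐)) = -5 + (t - 4/7) = -5 + (-4/7 + t) = -39/7 + t)
5966 - s(m, d(-1*(-11))) = 5966 - (-39/7 + 1211) = 5966 - 1*8438/7 = 5966 - 8438/7 = 33324/7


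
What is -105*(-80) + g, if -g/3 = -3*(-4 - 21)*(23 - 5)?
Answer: 4350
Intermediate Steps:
g = -4050 (g = -(-9)*(-4 - 21)*(23 - 5) = -(-9)*(-25*18) = -(-9)*(-450) = -3*1350 = -4050)
-105*(-80) + g = -105*(-80) - 4050 = 8400 - 4050 = 4350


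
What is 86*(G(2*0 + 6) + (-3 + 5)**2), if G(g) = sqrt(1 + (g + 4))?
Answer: 344 + 86*sqrt(11) ≈ 629.23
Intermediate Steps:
G(g) = sqrt(5 + g) (G(g) = sqrt(1 + (4 + g)) = sqrt(5 + g))
86*(G(2*0 + 6) + (-3 + 5)**2) = 86*(sqrt(5 + (2*0 + 6)) + (-3 + 5)**2) = 86*(sqrt(5 + (0 + 6)) + 2**2) = 86*(sqrt(5 + 6) + 4) = 86*(sqrt(11) + 4) = 86*(4 + sqrt(11)) = 344 + 86*sqrt(11)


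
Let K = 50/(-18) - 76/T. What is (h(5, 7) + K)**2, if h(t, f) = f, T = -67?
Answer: 10432900/363609 ≈ 28.693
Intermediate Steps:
K = -991/603 (K = 50/(-18) - 76/(-67) = 50*(-1/18) - 76*(-1/67) = -25/9 + 76/67 = -991/603 ≈ -1.6434)
(h(5, 7) + K)**2 = (7 - 991/603)**2 = (3230/603)**2 = 10432900/363609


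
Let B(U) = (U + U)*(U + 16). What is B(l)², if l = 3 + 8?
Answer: 352836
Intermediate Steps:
l = 11
B(U) = 2*U*(16 + U) (B(U) = (2*U)*(16 + U) = 2*U*(16 + U))
B(l)² = (2*11*(16 + 11))² = (2*11*27)² = 594² = 352836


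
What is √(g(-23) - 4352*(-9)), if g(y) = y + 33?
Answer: √39178 ≈ 197.93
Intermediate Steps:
g(y) = 33 + y
√(g(-23) - 4352*(-9)) = √((33 - 23) - 4352*(-9)) = √(10 + 39168) = √39178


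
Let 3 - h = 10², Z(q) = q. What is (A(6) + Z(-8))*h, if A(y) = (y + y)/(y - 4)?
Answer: 194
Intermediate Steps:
A(y) = 2*y/(-4 + y) (A(y) = (2*y)/(-4 + y) = 2*y/(-4 + y))
h = -97 (h = 3 - 1*10² = 3 - 1*100 = 3 - 100 = -97)
(A(6) + Z(-8))*h = (2*6/(-4 + 6) - 8)*(-97) = (2*6/2 - 8)*(-97) = (2*6*(½) - 8)*(-97) = (6 - 8)*(-97) = -2*(-97) = 194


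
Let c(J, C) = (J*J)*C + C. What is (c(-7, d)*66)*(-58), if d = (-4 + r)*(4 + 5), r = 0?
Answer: 6890400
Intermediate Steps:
d = -36 (d = (-4 + 0)*(4 + 5) = -4*9 = -36)
c(J, C) = C + C*J² (c(J, C) = J²*C + C = C*J² + C = C + C*J²)
(c(-7, d)*66)*(-58) = (-36*(1 + (-7)²)*66)*(-58) = (-36*(1 + 49)*66)*(-58) = (-36*50*66)*(-58) = -1800*66*(-58) = -118800*(-58) = 6890400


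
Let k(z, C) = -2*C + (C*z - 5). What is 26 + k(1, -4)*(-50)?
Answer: 76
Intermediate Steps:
k(z, C) = -5 - 2*C + C*z (k(z, C) = -2*C + (-5 + C*z) = -5 - 2*C + C*z)
26 + k(1, -4)*(-50) = 26 + (-5 - 2*(-4) - 4*1)*(-50) = 26 + (-5 + 8 - 4)*(-50) = 26 - 1*(-50) = 26 + 50 = 76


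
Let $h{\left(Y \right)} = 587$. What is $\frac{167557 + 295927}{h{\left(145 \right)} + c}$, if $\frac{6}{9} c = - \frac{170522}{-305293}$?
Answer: $\frac{70749210406}{89731387} \approx 788.46$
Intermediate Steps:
$c = \frac{255783}{305293}$ ($c = \frac{3 \left(- \frac{170522}{-305293}\right)}{2} = \frac{3 \left(\left(-170522\right) \left(- \frac{1}{305293}\right)\right)}{2} = \frac{3}{2} \cdot \frac{170522}{305293} = \frac{255783}{305293} \approx 0.83783$)
$\frac{167557 + 295927}{h{\left(145 \right)} + c} = \frac{167557 + 295927}{587 + \frac{255783}{305293}} = \frac{463484}{\frac{179462774}{305293}} = 463484 \cdot \frac{305293}{179462774} = \frac{70749210406}{89731387}$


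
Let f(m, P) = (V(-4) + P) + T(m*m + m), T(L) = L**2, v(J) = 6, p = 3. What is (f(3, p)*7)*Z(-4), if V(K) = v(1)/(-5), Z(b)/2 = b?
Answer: -40824/5 ≈ -8164.8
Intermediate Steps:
Z(b) = 2*b
V(K) = -6/5 (V(K) = 6/(-5) = 6*(-1/5) = -6/5)
f(m, P) = -6/5 + P + (m + m**2)**2 (f(m, P) = (-6/5 + P) + (m*m + m)**2 = (-6/5 + P) + (m**2 + m)**2 = (-6/5 + P) + (m + m**2)**2 = -6/5 + P + (m + m**2)**2)
(f(3, p)*7)*Z(-4) = ((-6/5 + 3 + 3**2*(1 + 3)**2)*7)*(2*(-4)) = ((-6/5 + 3 + 9*4**2)*7)*(-8) = ((-6/5 + 3 + 9*16)*7)*(-8) = ((-6/5 + 3 + 144)*7)*(-8) = ((729/5)*7)*(-8) = (5103/5)*(-8) = -40824/5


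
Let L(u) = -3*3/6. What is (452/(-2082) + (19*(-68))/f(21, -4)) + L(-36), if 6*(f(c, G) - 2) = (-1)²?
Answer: -16186139/27066 ≈ -598.02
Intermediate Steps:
f(c, G) = 13/6 (f(c, G) = 2 + (⅙)*(-1)² = 2 + (⅙)*1 = 2 + ⅙ = 13/6)
L(u) = -3/2 (L(u) = -9*⅙ = -3/2)
(452/(-2082) + (19*(-68))/f(21, -4)) + L(-36) = (452/(-2082) + (19*(-68))/(13/6)) - 3/2 = (452*(-1/2082) - 1292*6/13) - 3/2 = (-226/1041 - 7752/13) - 3/2 = -8072770/13533 - 3/2 = -16186139/27066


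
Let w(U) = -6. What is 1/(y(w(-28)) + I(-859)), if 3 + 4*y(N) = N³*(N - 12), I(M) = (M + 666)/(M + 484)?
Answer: 1500/1457647 ≈ 0.0010291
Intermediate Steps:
I(M) = (666 + M)/(484 + M)
y(N) = -¾ + N³*(-12 + N)/4 (y(N) = -¾ + (N³*(N - 12))/4 = -¾ + (N³*(-12 + N))/4 = -¾ + N³*(-12 + N)/4)
1/(y(w(-28)) + I(-859)) = 1/((-¾ - 3*(-6)³ + (¼)*(-6)⁴) + (666 - 859)/(484 - 859)) = 1/((-¾ - 3*(-216) + (¼)*1296) - 193/(-375)) = 1/((-¾ + 648 + 324) - 1/375*(-193)) = 1/(3885/4 + 193/375) = 1/(1457647/1500) = 1500/1457647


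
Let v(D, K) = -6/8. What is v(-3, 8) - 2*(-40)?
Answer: 317/4 ≈ 79.250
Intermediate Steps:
v(D, K) = -¾ (v(D, K) = -6*⅛ = -¾)
v(-3, 8) - 2*(-40) = -¾ - 2*(-40) = -¾ + 80 = 317/4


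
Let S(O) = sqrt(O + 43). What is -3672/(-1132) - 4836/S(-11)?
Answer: 918/283 - 1209*sqrt(2)/2 ≈ -851.65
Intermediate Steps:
S(O) = sqrt(43 + O)
-3672/(-1132) - 4836/S(-11) = -3672/(-1132) - 4836/sqrt(43 - 11) = -3672*(-1/1132) - 4836*sqrt(2)/8 = 918/283 - 4836*sqrt(2)/8 = 918/283 - 1209*sqrt(2)/2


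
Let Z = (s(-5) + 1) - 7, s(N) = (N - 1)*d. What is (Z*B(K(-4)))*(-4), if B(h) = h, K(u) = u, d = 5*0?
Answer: -96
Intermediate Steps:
d = 0
s(N) = 0 (s(N) = (N - 1)*0 = (-1 + N)*0 = 0)
Z = -6 (Z = (0 + 1) - 7 = 1 - 7 = -6)
(Z*B(K(-4)))*(-4) = -6*(-4)*(-4) = 24*(-4) = -96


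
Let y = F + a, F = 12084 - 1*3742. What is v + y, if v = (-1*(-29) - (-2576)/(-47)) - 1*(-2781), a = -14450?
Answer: -157582/47 ≈ -3352.8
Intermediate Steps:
F = 8342 (F = 12084 - 3742 = 8342)
v = 129494/47 (v = (29 - (-2576)*(-1)/47) + 2781 = (29 - 46*56/47) + 2781 = (29 - 2576/47) + 2781 = -1213/47 + 2781 = 129494/47 ≈ 2755.2)
y = -6108 (y = 8342 - 14450 = -6108)
v + y = 129494/47 - 6108 = -157582/47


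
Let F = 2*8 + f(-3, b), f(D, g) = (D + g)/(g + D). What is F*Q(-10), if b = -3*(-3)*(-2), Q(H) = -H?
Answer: 170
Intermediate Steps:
b = -18 (b = 9*(-2) = -18)
f(D, g) = 1 (f(D, g) = (D + g)/(D + g) = 1)
F = 17 (F = 2*8 + 1 = 16 + 1 = 17)
F*Q(-10) = 17*(-1*(-10)) = 17*10 = 170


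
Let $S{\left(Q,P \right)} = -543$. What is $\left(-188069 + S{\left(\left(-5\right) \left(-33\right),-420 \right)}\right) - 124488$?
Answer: $-313100$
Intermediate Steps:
$\left(-188069 + S{\left(\left(-5\right) \left(-33\right),-420 \right)}\right) - 124488 = \left(-188069 - 543\right) - 124488 = -188612 - 124488 = -313100$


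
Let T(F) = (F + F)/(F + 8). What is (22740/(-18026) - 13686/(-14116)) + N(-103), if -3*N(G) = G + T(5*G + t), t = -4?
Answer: 3253678460597/97519884882 ≈ 33.364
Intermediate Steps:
T(F) = 2*F/(8 + F) (T(F) = (2*F)/(8 + F) = 2*F/(8 + F))
N(G) = -G/3 - 2*(-4 + 5*G)/(3*(4 + 5*G)) (N(G) = -(G + 2*(5*G - 4)/(8 + (5*G - 4)))/3 = -(G + 2*(-4 + 5*G)/(8 + (-4 + 5*G)))/3 = -(G + 2*(-4 + 5*G)/(4 + 5*G))/3 = -G/3 - 2*(-4 + 5*G)/(3*(4 + 5*G)))
(22740/(-18026) - 13686/(-14116)) + N(-103) = (22740/(-18026) - 13686/(-14116)) + (8 - 14*(-103) - 5*(-103)**2)/(3*(4 + 5*(-103))) = (22740*(-1/18026) - 13686*(-1/14116)) + (8 + 1442 - 5*10609)/(3*(4 - 515)) = (-11370/9013 + 6843/7058) + (1/3)*(8 + 1442 - 53045)/(-511) = -18573501/63613754 + (1/3)*(-1/511)*(-51595) = -18573501/63613754 + 51595/1533 = 3253678460597/97519884882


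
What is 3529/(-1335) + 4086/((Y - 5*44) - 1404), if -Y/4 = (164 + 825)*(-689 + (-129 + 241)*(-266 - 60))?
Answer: -259670853809/98232992610 ≈ -2.6434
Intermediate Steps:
Y = 147167156 (Y = -4*(164 + 825)*(-689 + (-129 + 241)*(-266 - 60)) = -3956*(-689 + 112*(-326)) = -3956*(-689 - 36512) = -3956*(-37201) = -4*(-36791789) = 147167156)
3529/(-1335) + 4086/((Y - 5*44) - 1404) = 3529/(-1335) + 4086/((147167156 - 5*44) - 1404) = 3529*(-1/1335) + 4086/((147167156 - 220) - 1404) = -3529/1335 + 4086/(147166936 - 1404) = -3529/1335 + 4086/147165532 = -3529/1335 + 4086*(1/147165532) = -3529/1335 + 2043/73582766 = -259670853809/98232992610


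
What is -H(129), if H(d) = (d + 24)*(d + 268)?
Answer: -60741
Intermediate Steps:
H(d) = (24 + d)*(268 + d)
-H(129) = -(6432 + 129**2 + 292*129) = -(6432 + 16641 + 37668) = -1*60741 = -60741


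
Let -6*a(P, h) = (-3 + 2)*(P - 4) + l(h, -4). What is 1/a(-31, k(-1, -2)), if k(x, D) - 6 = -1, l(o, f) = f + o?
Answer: -⅙ ≈ -0.16667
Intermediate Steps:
k(x, D) = 5 (k(x, D) = 6 - 1 = 5)
a(P, h) = -h/6 + P/6 (a(P, h) = -((-3 + 2)*(P - 4) + (-4 + h))/6 = -(-(-4 + P) + (-4 + h))/6 = -((4 - P) + (-4 + h))/6 = -(h - P)/6 = -h/6 + P/6)
1/a(-31, k(-1, -2)) = 1/(-⅙*5 + (⅙)*(-31)) = 1/(-⅚ - 31/6) = 1/(-6) = -⅙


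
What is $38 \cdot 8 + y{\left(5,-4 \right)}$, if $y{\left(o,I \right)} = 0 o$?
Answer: $304$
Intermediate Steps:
$y{\left(o,I \right)} = 0$
$38 \cdot 8 + y{\left(5,-4 \right)} = 38 \cdot 8 + 0 = 304 + 0 = 304$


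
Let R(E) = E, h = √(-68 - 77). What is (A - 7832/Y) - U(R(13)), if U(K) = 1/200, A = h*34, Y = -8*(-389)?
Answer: -196189/77800 + 34*I*√145 ≈ -2.5217 + 409.41*I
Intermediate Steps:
h = I*√145 (h = √(-145) = I*√145 ≈ 12.042*I)
Y = 3112
A = 34*I*√145 (A = (I*√145)*34 = 34*I*√145 ≈ 409.41*I)
U(K) = 1/200
(A - 7832/Y) - U(R(13)) = (34*I*√145 - 7832/3112) - 1*1/200 = (34*I*√145 - 7832*1/3112) - 1/200 = (34*I*√145 - 979/389) - 1/200 = (-979/389 + 34*I*√145) - 1/200 = -196189/77800 + 34*I*√145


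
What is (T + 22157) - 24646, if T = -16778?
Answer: -19267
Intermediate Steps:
(T + 22157) - 24646 = (-16778 + 22157) - 24646 = 5379 - 24646 = -19267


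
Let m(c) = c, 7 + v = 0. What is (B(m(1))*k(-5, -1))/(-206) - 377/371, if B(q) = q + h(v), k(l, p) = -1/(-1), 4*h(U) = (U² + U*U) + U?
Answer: -345893/305704 ≈ -1.1315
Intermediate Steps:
v = -7 (v = -7 + 0 = -7)
h(U) = U²/2 + U/4 (h(U) = ((U² + U*U) + U)/4 = ((U² + U²) + U)/4 = (2*U² + U)/4 = (U + 2*U²)/4 = U²/2 + U/4)
k(l, p) = 1 (k(l, p) = -1*(-1) = 1)
B(q) = 91/4 + q (B(q) = q + (¼)*(-7)*(1 + 2*(-7)) = q + (¼)*(-7)*(1 - 14) = q + (¼)*(-7)*(-13) = q + 91/4 = 91/4 + q)
(B(m(1))*k(-5, -1))/(-206) - 377/371 = ((91/4 + 1)*1)/(-206) - 377/371 = ((95/4)*1)*(-1/206) - 377*1/371 = (95/4)*(-1/206) - 377/371 = -95/824 - 377/371 = -345893/305704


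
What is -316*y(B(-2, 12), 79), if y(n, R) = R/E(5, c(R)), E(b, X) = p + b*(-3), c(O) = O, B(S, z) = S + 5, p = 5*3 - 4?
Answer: 6241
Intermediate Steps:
p = 11 (p = 15 - 4 = 11)
B(S, z) = 5 + S
E(b, X) = 11 - 3*b (E(b, X) = 11 + b*(-3) = 11 - 3*b)
y(n, R) = -R/4 (y(n, R) = R/(11 - 3*5) = R/(11 - 15) = R/(-4) = R*(-¼) = -R/4)
-316*y(B(-2, 12), 79) = -(-79)*79 = -316*(-79/4) = 6241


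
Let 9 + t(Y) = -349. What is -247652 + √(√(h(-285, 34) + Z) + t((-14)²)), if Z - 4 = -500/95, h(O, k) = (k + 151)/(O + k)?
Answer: -247652 + √(-8142123238 + 4769*I*√45491491)/4769 ≈ -2.4765e+5 + 18.921*I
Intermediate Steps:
t(Y) = -358 (t(Y) = -9 - 349 = -358)
h(O, k) = (151 + k)/(O + k)
Z = -24/19 (Z = 4 - 500/95 = 4 - 500*1/95 = 4 - 100/19 = -24/19 ≈ -1.2632)
-247652 + √(√(h(-285, 34) + Z) + t((-14)²)) = -247652 + √(√((151 + 34)/(-285 + 34) - 24/19) - 358) = -247652 + √(√(185/(-251) - 24/19) - 358) = -247652 + √(√(-1/251*185 - 24/19) - 358) = -247652 + √(√(-185/251 - 24/19) - 358) = -247652 + √(√(-9539/4769) - 358) = -247652 + √(I*√45491491/4769 - 358) = -247652 + √(-358 + I*√45491491/4769)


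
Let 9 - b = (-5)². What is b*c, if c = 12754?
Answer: -204064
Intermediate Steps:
b = -16 (b = 9 - 1*(-5)² = 9 - 1*25 = 9 - 25 = -16)
b*c = -16*12754 = -204064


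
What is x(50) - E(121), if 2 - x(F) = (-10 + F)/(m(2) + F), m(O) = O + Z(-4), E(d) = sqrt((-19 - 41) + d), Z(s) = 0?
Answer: 16/13 - sqrt(61) ≈ -6.5795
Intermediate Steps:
E(d) = sqrt(-60 + d)
m(O) = O (m(O) = O + 0 = O)
x(F) = 2 - (-10 + F)/(2 + F)
x(50) - E(121) = (14 + 50)/(2 + 50) - sqrt(-60 + 121) = 64/52 - sqrt(61) = (1/52)*64 - sqrt(61) = 16/13 - sqrt(61)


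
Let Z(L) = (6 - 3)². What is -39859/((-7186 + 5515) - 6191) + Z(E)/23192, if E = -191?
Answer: 462240343/91167752 ≈ 5.0702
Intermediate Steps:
Z(L) = 9 (Z(L) = 3² = 9)
-39859/((-7186 + 5515) - 6191) + Z(E)/23192 = -39859/((-7186 + 5515) - 6191) + 9/23192 = -39859/(-1671 - 6191) + 9*(1/23192) = -39859/(-7862) + 9/23192 = -39859*(-1/7862) + 9/23192 = 39859/7862 + 9/23192 = 462240343/91167752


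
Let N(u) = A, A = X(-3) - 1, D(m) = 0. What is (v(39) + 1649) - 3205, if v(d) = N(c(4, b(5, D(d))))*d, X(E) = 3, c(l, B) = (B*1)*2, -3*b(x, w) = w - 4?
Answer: -1478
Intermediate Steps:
b(x, w) = 4/3 - w/3 (b(x, w) = -(w - 4)/3 = -(-4 + w)/3 = 4/3 - w/3)
c(l, B) = 2*B (c(l, B) = B*2 = 2*B)
A = 2 (A = 3 - 1 = 2)
N(u) = 2
v(d) = 2*d
(v(39) + 1649) - 3205 = (2*39 + 1649) - 3205 = (78 + 1649) - 3205 = 1727 - 3205 = -1478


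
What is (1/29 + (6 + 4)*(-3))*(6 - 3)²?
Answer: -7821/29 ≈ -269.69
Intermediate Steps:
(1/29 + (6 + 4)*(-3))*(6 - 3)² = (1/29 + 10*(-3))*3² = (1/29 - 30)*9 = -869/29*9 = -7821/29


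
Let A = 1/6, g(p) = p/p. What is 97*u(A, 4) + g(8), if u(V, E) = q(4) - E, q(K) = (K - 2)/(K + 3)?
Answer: -2515/7 ≈ -359.29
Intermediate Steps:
g(p) = 1
q(K) = (-2 + K)/(3 + K)
A = ⅙ (A = 1*(⅙) = ⅙ ≈ 0.16667)
u(V, E) = 2/7 - E (u(V, E) = (-2 + 4)/(3 + 4) - E = 2/7 - E)
97*u(A, 4) + g(8) = 97*(2/7 - 1*4) + 1 = 97*(2/7 - 4) + 1 = 97*(-26/7) + 1 = -2522/7 + 1 = -2515/7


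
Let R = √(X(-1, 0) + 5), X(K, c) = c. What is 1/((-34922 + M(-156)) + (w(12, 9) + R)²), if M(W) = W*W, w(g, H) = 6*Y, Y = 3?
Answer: -3419/35066523 - 4*√5/11688841 ≈ -9.8266e-5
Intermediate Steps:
w(g, H) = 18 (w(g, H) = 6*3 = 18)
M(W) = W²
R = √5 (R = √(0 + 5) = √5 ≈ 2.2361)
1/((-34922 + M(-156)) + (w(12, 9) + R)²) = 1/((-34922 + (-156)²) + (18 + √5)²) = 1/((-34922 + 24336) + (18 + √5)²) = 1/(-10586 + (18 + √5)²)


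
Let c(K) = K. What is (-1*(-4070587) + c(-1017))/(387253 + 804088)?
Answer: 4069570/1191341 ≈ 3.4160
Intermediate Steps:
(-1*(-4070587) + c(-1017))/(387253 + 804088) = (-1*(-4070587) - 1017)/(387253 + 804088) = (4070587 - 1017)/1191341 = 4069570*(1/1191341) = 4069570/1191341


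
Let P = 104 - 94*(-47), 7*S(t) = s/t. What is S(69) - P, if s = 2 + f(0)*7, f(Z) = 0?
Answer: -2184124/483 ≈ -4522.0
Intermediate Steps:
s = 2 (s = 2 + 0*7 = 2 + 0 = 2)
S(t) = 2/(7*t) (S(t) = (2/t)/7 = 2/(7*t))
P = 4522 (P = 104 + 4418 = 4522)
S(69) - P = (2/7)/69 - 1*4522 = (2/7)*(1/69) - 4522 = 2/483 - 4522 = -2184124/483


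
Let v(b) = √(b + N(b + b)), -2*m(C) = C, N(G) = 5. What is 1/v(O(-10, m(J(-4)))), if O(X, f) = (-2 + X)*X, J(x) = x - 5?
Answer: √5/25 ≈ 0.089443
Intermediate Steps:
J(x) = -5 + x
m(C) = -C/2
O(X, f) = X*(-2 + X)
v(b) = √(5 + b) (v(b) = √(b + 5) = √(5 + b))
1/v(O(-10, m(J(-4)))) = 1/(√(5 - 10*(-2 - 10))) = 1/(√(5 - 10*(-12))) = 1/(√(5 + 120)) = 1/(√125) = 1/(5*√5) = √5/25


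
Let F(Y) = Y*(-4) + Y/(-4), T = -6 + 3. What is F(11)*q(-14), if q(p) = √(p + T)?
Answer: -187*I*√17/4 ≈ -192.76*I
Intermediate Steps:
T = -3
F(Y) = -17*Y/4 (F(Y) = -4*Y + Y*(-¼) = -4*Y - Y/4 = -17*Y/4)
q(p) = √(-3 + p) (q(p) = √(p - 3) = √(-3 + p))
F(11)*q(-14) = (-17/4*11)*√(-3 - 14) = -187*I*√17/4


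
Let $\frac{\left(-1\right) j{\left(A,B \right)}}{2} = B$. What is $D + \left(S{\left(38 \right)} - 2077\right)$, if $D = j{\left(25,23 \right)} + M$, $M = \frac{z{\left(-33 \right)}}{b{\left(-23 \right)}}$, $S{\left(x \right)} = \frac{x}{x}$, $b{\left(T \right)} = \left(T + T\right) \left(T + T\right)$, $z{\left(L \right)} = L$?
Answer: $- \frac{4490185}{2116} \approx -2122.0$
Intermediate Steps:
$b{\left(T \right)} = 4 T^{2}$ ($b{\left(T \right)} = 2 T 2 T = 4 T^{2}$)
$j{\left(A,B \right)} = - 2 B$
$S{\left(x \right)} = 1$
$M = - \frac{33}{2116}$ ($M = - \frac{33}{4 \left(-23\right)^{2}} = - \frac{33}{4 \cdot 529} = - \frac{33}{2116} \approx -0.015595$)
$D = - \frac{97369}{2116}$ ($D = \left(-2\right) 23 - \frac{33}{2116} = -46 - \frac{33}{2116} = - \frac{97369}{2116} \approx -46.016$)
$D + \left(S{\left(38 \right)} - 2077\right) = - \frac{97369}{2116} + \left(1 - 2077\right) = - \frac{97369}{2116} - 2076 = - \frac{4490185}{2116}$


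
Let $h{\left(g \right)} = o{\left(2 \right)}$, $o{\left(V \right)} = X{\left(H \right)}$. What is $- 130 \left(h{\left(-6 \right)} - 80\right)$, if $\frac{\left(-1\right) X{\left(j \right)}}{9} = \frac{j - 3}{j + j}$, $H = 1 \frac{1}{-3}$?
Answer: $16250$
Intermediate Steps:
$H = - \frac{1}{3}$ ($H = 1 \left(- \frac{1}{3}\right) = - \frac{1}{3} \approx -0.33333$)
$X{\left(j \right)} = - \frac{9 \left(-3 + j\right)}{2 j}$ ($X{\left(j \right)} = - 9 \frac{j - 3}{j + j} = - 9 \frac{-3 + j}{2 j} = - \frac{9 \left(-3 + j\right)}{2 j}$)
$o{\left(V \right)} = -45$ ($o{\left(V \right)} = \frac{9 \left(3 - - \frac{1}{3}\right)}{2 \left(- \frac{1}{3}\right)} = \frac{9}{2} \left(-3\right) \left(3 + \frac{1}{3}\right) = \frac{9}{2} \left(-3\right) \frac{10}{3} = -45$)
$h{\left(g \right)} = -45$
$- 130 \left(h{\left(-6 \right)} - 80\right) = - 130 \left(-45 - 80\right) = \left(-130\right) \left(-125\right) = 16250$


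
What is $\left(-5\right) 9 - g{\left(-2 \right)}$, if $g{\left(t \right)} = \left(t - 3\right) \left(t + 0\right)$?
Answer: $-55$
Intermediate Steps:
$g{\left(t \right)} = t \left(-3 + t\right)$ ($g{\left(t \right)} = \left(-3 + t\right) t = t \left(-3 + t\right)$)
$\left(-5\right) 9 - g{\left(-2 \right)} = \left(-5\right) 9 - - 2 \left(-3 - 2\right) = -45 - \left(-2\right) \left(-5\right) = -45 - 10 = -55$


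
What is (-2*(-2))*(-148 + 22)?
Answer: -504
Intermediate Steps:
(-2*(-2))*(-148 + 22) = 4*(-126) = -504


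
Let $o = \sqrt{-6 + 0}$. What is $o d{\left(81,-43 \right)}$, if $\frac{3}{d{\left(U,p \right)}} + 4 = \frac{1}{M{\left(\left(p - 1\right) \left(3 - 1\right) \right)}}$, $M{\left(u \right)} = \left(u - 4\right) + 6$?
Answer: $- \frac{86 i \sqrt{6}}{115} \approx - 1.8318 i$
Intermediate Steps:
$o = i \sqrt{6}$ ($o = \sqrt{-6} = i \sqrt{6} \approx 2.4495 i$)
$M{\left(u \right)} = 2 + u$ ($M{\left(u \right)} = \left(-4 + u\right) + 6 = 2 + u$)
$d{\left(U,p \right)} = \frac{3}{-4 + \frac{1}{2 p}}$ ($d{\left(U,p \right)} = \frac{3}{-4 + \frac{1}{2 + \left(p - 1\right) \left(3 - 1\right)}} = \frac{3}{-4 + \frac{1}{2 + \left(-1 + p\right) 2}} = \frac{3}{-4 + \frac{1}{2 + \left(-2 + 2 p\right)}} = \frac{3}{-4 + \frac{1}{2 p}}$)
$o d{\left(81,-43 \right)} = i \sqrt{6} \left(\left(-6\right) \left(-43\right) \frac{1}{-1 + 8 \left(-43\right)}\right) = i \sqrt{6} \left(\left(-6\right) \left(-43\right) \frac{1}{-1 - 344}\right) = i \sqrt{6} \left(\left(-6\right) \left(-43\right) \frac{1}{-345}\right) = i \sqrt{6} \left(\left(-6\right) \left(-43\right) \left(- \frac{1}{345}\right)\right) = i \sqrt{6} \left(- \frac{86}{115}\right) = - \frac{86 i \sqrt{6}}{115}$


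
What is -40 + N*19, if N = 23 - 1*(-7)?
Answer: 530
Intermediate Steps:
N = 30 (N = 23 + 7 = 30)
-40 + N*19 = -40 + 30*19 = -40 + 570 = 530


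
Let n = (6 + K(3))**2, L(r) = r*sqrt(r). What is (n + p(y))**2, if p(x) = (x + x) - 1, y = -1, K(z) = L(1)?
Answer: 2116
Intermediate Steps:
L(r) = r**(3/2)
K(z) = 1 (K(z) = 1**(3/2) = 1)
n = 49 (n = (6 + 1)**2 = 7**2 = 49)
p(x) = -1 + 2*x (p(x) = 2*x - 1 = -1 + 2*x)
(n + p(y))**2 = (49 + (-1 + 2*(-1)))**2 = (49 + (-1 - 2))**2 = (49 - 3)**2 = 46**2 = 2116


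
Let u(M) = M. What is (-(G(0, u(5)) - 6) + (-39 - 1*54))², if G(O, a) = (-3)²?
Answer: 9216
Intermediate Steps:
G(O, a) = 9
(-(G(0, u(5)) - 6) + (-39 - 1*54))² = (-(9 - 6) + (-39 - 1*54))² = (-1*3 + (-39 - 54))² = (-3 - 93)² = (-96)² = 9216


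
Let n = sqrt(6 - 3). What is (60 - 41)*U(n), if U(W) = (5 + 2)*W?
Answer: 133*sqrt(3) ≈ 230.36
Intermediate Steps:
n = sqrt(3) ≈ 1.7320
U(W) = 7*W
(60 - 41)*U(n) = (60 - 41)*(7*sqrt(3)) = 19*(7*sqrt(3)) = 133*sqrt(3)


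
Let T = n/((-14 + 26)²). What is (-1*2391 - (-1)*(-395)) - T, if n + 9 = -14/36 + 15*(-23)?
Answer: -7214933/2592 ≈ -2783.5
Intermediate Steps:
n = -6379/18 (n = -9 + (-14/36 + 15*(-23)) = -9 + (-14*1/36 - 345) = -9 + (-7/18 - 345) = -9 - 6217/18 = -6379/18 ≈ -354.39)
T = -6379/2592 (T = -6379/(18*(-14 + 26)²) = -6379/(18*(12²)) = -6379/18/144 = -6379/18*1/144 = -6379/2592 ≈ -2.4610)
(-1*2391 - (-1)*(-395)) - T = (-1*2391 - (-1)*(-395)) - 1*(-6379/2592) = (-2391 - 1*395) + 6379/2592 = (-2391 - 395) + 6379/2592 = -2786 + 6379/2592 = -7214933/2592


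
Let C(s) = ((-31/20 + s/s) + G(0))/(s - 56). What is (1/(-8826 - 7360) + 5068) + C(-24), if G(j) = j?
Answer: 65624606623/12948800 ≈ 5068.0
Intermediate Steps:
C(s) = -11/(20*(-56 + s)) (C(s) = ((-31/20 + s/s) + 0)/(s - 56) = ((-31*1/20 + 1) + 0)/(-56 + s) = ((-31/20 + 1) + 0)/(-56 + s) = (-11/20 + 0)/(-56 + s) = -11/(20*(-56 + s)))
(1/(-8826 - 7360) + 5068) + C(-24) = (1/(-8826 - 7360) + 5068) - 11/(-1120 + 20*(-24)) = (1/(-16186) + 5068) - 11/(-1120 - 480) = (-1/16186 + 5068) - 11/(-1600) = 82030647/16186 - 11*(-1/1600) = 82030647/16186 + 11/1600 = 65624606623/12948800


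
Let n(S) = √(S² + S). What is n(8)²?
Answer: 72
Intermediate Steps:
n(S) = √(S + S²)
n(8)² = (√(8*(1 + 8)))² = (√(8*9))² = (√72)² = (6*√2)² = 72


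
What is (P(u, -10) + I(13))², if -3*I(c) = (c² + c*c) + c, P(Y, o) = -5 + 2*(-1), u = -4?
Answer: 15376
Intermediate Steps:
P(Y, o) = -7 (P(Y, o) = -5 - 2 = -7)
I(c) = -2*c²/3 - c/3 (I(c) = -((c² + c*c) + c)/3 = -((c² + c²) + c)/3 = -(2*c² + c)/3 = -(c + 2*c²)/3 = -2*c²/3 - c/3)
(P(u, -10) + I(13))² = (-7 - ⅓*13*(1 + 2*13))² = (-7 - ⅓*13*(1 + 26))² = (-7 - ⅓*13*27)² = (-7 - 117)² = (-124)² = 15376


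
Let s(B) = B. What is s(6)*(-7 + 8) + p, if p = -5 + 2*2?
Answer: 5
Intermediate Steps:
p = -1 (p = -5 + 4 = -1)
s(6)*(-7 + 8) + p = 6*(-7 + 8) - 1 = 6*1 - 1 = 6 - 1 = 5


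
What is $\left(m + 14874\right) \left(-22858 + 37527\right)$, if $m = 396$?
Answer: $223995630$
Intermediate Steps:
$\left(m + 14874\right) \left(-22858 + 37527\right) = \left(396 + 14874\right) \left(-22858 + 37527\right) = 15270 \cdot 14669 = 223995630$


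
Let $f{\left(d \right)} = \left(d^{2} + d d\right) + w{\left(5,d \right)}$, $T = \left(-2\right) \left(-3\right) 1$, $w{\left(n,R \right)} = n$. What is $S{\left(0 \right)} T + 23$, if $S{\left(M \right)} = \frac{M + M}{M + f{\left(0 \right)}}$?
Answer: $23$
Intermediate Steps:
$T = 6$ ($T = 6 \cdot 1 = 6$)
$f{\left(d \right)} = 5 + 2 d^{2}$ ($f{\left(d \right)} = \left(d^{2} + d d\right) + 5 = \left(d^{2} + d^{2}\right) + 5 = 2 d^{2} + 5 = 5 + 2 d^{2}$)
$S{\left(M \right)} = \frac{2 M}{5 + M}$ ($S{\left(M \right)} = \frac{M + M}{M + \left(5 + 2 \cdot 0^{2}\right)} = \frac{2 M}{M + \left(5 + 2 \cdot 0\right)} = \frac{2 M}{M + \left(5 + 0\right)} = \frac{2 M}{M + 5} = \frac{2 M}{5 + M}$)
$S{\left(0 \right)} T + 23 = 2 \cdot 0 \frac{1}{5 + 0} \cdot 6 + 23 = 2 \cdot 0 \cdot \frac{1}{5} \cdot 6 + 23 = 0 \cdot 6 + 23 = 0 + 23 = 23$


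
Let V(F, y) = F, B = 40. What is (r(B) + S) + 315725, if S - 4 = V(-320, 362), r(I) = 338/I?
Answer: 6308349/20 ≈ 3.1542e+5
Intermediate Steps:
S = -316 (S = 4 - 320 = -316)
(r(B) + S) + 315725 = (338/40 - 316) + 315725 = (338*(1/40) - 316) + 315725 = (169/20 - 316) + 315725 = -6151/20 + 315725 = 6308349/20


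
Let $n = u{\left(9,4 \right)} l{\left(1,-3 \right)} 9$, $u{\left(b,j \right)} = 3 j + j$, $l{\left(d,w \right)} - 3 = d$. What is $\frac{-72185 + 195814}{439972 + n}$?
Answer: $\frac{123629}{440548} \approx 0.28063$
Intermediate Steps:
$l{\left(d,w \right)} = 3 + d$
$u{\left(b,j \right)} = 4 j$
$n = 576$ ($n = 4 \cdot 4 \left(3 + 1\right) 9 = 16 \cdot 4 \cdot 9 = 64 \cdot 9 = 576$)
$\frac{-72185 + 195814}{439972 + n} = \frac{-72185 + 195814}{439972 + 576} = \frac{123629}{440548}$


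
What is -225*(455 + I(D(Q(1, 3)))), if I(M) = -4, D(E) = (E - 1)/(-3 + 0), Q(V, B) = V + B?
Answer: -101475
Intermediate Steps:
Q(V, B) = B + V
D(E) = 1/3 - E/3 (D(E) = (-1 + E)/(-3) = (-1 + E)*(-1/3) = 1/3 - E/3)
-225*(455 + I(D(Q(1, 3)))) = -225*(455 - 4) = -225*451 = -101475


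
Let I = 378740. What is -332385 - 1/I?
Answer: -125887494901/378740 ≈ -3.3239e+5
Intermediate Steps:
-332385 - 1/I = -332385 - 1/378740 = -125887494901/378740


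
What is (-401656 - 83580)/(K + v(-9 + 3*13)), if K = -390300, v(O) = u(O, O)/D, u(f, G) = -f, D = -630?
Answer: 10189956/8196299 ≈ 1.2432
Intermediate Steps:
v(O) = O/630 (v(O) = -O/(-630) = -O*(-1/630) = O/630)
(-401656 - 83580)/(K + v(-9 + 3*13)) = (-401656 - 83580)/(-390300 + (-9 + 3*13)/630) = -485236/(-390300 + (-9 + 39)/630) = -485236/(-390300 + (1/630)*30) = -485236/(-390300 + 1/21) = -485236/(-8196299/21) = -485236*(-21/8196299) = 10189956/8196299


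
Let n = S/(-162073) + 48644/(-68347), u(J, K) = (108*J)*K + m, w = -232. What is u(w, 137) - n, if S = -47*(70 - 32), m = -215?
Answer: -927482428037447/270175691 ≈ -3.4329e+6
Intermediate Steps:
S = -1786 (S = -47*38 = -1786)
u(J, K) = -215 + 108*J*K (u(J, K) = (108*J)*K - 215 = 108*J*K - 215 = -215 + 108*J*K)
n = -189312470/270175691 (n = -1786/(-162073) + 48644/(-68347) = -1786*(-1/162073) + 48644*(-1/68347) = 1786/162073 - 48644/68347 = -189312470/270175691 ≈ -0.70070)
u(w, 137) - n = (-215 + 108*(-232)*137) - 1*(-189312470/270175691) = (-215 - 3432672) + 189312470/270175691 = -3432887 + 189312470/270175691 = -927482428037447/270175691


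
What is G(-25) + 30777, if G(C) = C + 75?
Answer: 30827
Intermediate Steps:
G(C) = 75 + C
G(-25) + 30777 = (75 - 25) + 30777 = 50 + 30777 = 30827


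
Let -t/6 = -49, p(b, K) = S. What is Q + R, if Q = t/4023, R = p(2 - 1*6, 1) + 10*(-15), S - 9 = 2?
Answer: -186301/1341 ≈ -138.93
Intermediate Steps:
S = 11 (S = 9 + 2 = 11)
p(b, K) = 11
R = -139 (R = 11 + 10*(-15) = 11 - 150 = -139)
t = 294 (t = -6*(-49) = 294)
Q = 98/1341 (Q = 294/4023 = 294*(1/4023) = 98/1341 ≈ 0.073080)
Q + R = 98/1341 - 139 = -186301/1341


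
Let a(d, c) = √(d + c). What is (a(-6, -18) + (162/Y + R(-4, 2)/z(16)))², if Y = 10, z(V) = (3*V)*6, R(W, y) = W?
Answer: 30843529/129600 + 5827*I*√6/90 ≈ 237.99 + 158.59*I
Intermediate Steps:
z(V) = 18*V
a(d, c) = √(c + d)
(a(-6, -18) + (162/Y + R(-4, 2)/z(16)))² = (√(-18 - 6) + (162/10 - 4/(18*16)))² = (√(-24) + (162*(⅒) - 4/288))² = (2*I*√6 + (81/5 - 4*1/288))² = (2*I*√6 + (81/5 - 1/72))² = (2*I*√6 + 5827/360)² = (5827/360 + 2*I*√6)²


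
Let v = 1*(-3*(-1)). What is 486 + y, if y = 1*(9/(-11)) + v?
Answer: 5370/11 ≈ 488.18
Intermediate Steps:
v = 3 (v = 1*3 = 3)
y = 24/11 (y = 1*(9/(-11)) + 3 = 1*(9*(-1/11)) + 3 = 1*(-9/11) + 3 = -9/11 + 3 = 24/11 ≈ 2.1818)
486 + y = 486 + 24/11 = 5370/11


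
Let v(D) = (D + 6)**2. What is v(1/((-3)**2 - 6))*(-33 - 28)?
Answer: -22021/9 ≈ -2446.8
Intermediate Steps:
v(D) = (6 + D)**2
v(1/((-3)**2 - 6))*(-33 - 28) = (6 + 1/((-3)**2 - 6))**2*(-33 - 28) = (6 + 1/(9 - 6))**2*(-61) = (6 + 1/3)**2*(-61) = (19/3)**2*(-61) = (361/9)*(-61) = -22021/9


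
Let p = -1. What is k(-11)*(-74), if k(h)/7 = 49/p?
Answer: 25382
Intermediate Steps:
k(h) = -343 (k(h) = 7*(49/(-1)) = 7*(49*(-1)) = 7*(-49) = -343)
k(-11)*(-74) = -343*(-74) = 25382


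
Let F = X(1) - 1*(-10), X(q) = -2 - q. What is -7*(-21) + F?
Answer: 154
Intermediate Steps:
F = 7 (F = (-2 - 1*1) - 1*(-10) = (-2 - 1) + 10 = -3 + 10 = 7)
-7*(-21) + F = -7*(-21) + 7 = 147 + 7 = 154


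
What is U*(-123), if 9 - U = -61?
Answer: -8610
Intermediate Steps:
U = 70 (U = 9 - 1*(-61) = 9 + 61 = 70)
U*(-123) = 70*(-123) = -8610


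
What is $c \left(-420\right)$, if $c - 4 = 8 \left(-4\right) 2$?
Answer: $25200$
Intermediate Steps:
$c = -60$ ($c = 4 + 8 \left(-4\right) 2 = 4 - 64 = -60$)
$c \left(-420\right) = \left(-60\right) \left(-420\right) = 25200$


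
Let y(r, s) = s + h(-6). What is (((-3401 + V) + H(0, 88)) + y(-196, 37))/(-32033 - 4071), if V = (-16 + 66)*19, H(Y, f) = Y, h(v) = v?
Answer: 605/9026 ≈ 0.067029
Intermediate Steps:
V = 950 (V = 50*19 = 950)
y(r, s) = -6 + s (y(r, s) = s - 6 = -6 + s)
(((-3401 + V) + H(0, 88)) + y(-196, 37))/(-32033 - 4071) = (((-3401 + 950) + 0) + (-6 + 37))/(-32033 - 4071) = ((-2451 + 0) + 31)/(-36104) = (-2451 + 31)*(-1/36104) = -2420*(-1/36104) = 605/9026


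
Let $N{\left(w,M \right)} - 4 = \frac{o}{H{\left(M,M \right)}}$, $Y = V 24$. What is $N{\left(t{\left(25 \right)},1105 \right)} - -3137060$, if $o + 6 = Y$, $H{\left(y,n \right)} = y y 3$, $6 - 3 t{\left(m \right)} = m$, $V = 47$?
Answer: $\frac{225319621822}{71825} \approx 3.1371 \cdot 10^{6}$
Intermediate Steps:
$t{\left(m \right)} = 2 - \frac{m}{3}$
$H{\left(y,n \right)} = 3 y^{2}$ ($H{\left(y,n \right)} = y^{2} \cdot 3 = 3 y^{2}$)
$Y = 1128$ ($Y = 47 \cdot 24 = 1128$)
$o = 1122$ ($o = -6 + 1128 = 1122$)
$N{\left(w,M \right)} = 4 + \frac{374}{M^{2}}$ ($N{\left(w,M \right)} = 4 + \frac{1122}{3 M^{2}} = 4 + 1122 \frac{1}{3 M^{2}} = 4 + \frac{374}{M^{2}}$)
$N{\left(t{\left(25 \right)},1105 \right)} - -3137060 = \left(4 + \frac{374}{1221025}\right) - -3137060 = \left(4 + 374 \cdot \frac{1}{1221025}\right) + 3137060 = \left(4 + \frac{22}{71825}\right) + 3137060 = \frac{287322}{71825} + 3137060 = \frac{225319621822}{71825}$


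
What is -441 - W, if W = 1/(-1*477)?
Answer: -210356/477 ≈ -441.00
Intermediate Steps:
W = -1/477 (W = 1/(-477) = -1/477 ≈ -0.0020964)
-441 - W = -441 - 1*(-1/477) = -441 + 1/477 = -210356/477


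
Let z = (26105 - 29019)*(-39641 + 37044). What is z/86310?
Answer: 540547/6165 ≈ 87.680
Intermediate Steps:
z = 7567658 (z = -2914*(-2597) = 7567658)
z/86310 = 7567658/86310 = 7567658*(1/86310) = 540547/6165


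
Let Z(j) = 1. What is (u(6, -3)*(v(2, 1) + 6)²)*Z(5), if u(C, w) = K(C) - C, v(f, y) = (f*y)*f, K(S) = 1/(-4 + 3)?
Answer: -700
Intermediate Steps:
K(S) = -1 (K(S) = 1/(-1) = -1)
v(f, y) = y*f²
u(C, w) = -1 - C
(u(6, -3)*(v(2, 1) + 6)²)*Z(5) = ((-1 - 1*6)*(1*2² + 6)²)*1 = ((-1 - 6)*(1*4 + 6)²)*1 = -7*(4 + 6)²*1 = -7*10²*1 = -7*100*1 = -700*1 = -700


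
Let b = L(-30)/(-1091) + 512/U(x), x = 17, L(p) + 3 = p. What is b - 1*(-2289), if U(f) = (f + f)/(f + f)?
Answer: 3055924/1091 ≈ 2801.0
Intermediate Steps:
L(p) = -3 + p
U(f) = 1 (U(f) = (2*f)/((2*f)) = (2*f)*(1/(2*f)) = 1)
b = 558625/1091 (b = (-3 - 30)/(-1091) + 512/1 = -33*(-1/1091) + 512*1 = 33/1091 + 512 = 558625/1091 ≈ 512.03)
b - 1*(-2289) = 558625/1091 - 1*(-2289) = 558625/1091 + 2289 = 3055924/1091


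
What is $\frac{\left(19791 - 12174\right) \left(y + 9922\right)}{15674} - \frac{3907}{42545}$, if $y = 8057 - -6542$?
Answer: $\frac{7946343124747}{666850330} \approx 11916.0$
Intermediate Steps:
$y = 14599$ ($y = 8057 + 6542 = 14599$)
$\frac{\left(19791 - 12174\right) \left(y + 9922\right)}{15674} - \frac{3907}{42545} = \frac{\left(19791 - 12174\right) \left(14599 + 9922\right)}{15674} - \frac{3907}{42545} = 7617 \cdot 24521 \cdot \frac{1}{15674} - \frac{3907}{42545} = 186776457 \cdot \frac{1}{15674} - \frac{3907}{42545} = \frac{186776457}{15674} - \frac{3907}{42545} = \frac{7946343124747}{666850330}$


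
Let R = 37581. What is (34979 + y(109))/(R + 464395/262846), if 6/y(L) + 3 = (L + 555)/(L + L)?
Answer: 46142352454/49392399605 ≈ 0.93420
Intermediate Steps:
y(L) = 6/(-3 + (555 + L)/(2*L)) (y(L) = 6/(-3 + (L + 555)/(L + L)) = 6/(-3 + (555 + L)/((2*L))) = 6/(-3 + (555 + L)*(1/(2*L))) = 6/(-3 + (555 + L)/(2*L)))
(34979 + y(109))/(R + 464395/262846) = (34979 - 12*109/(-555 + 5*109))/(37581 + 464395/262846) = (34979 - 12*109/(-555 + 545))/(37581 + 464395*(1/262846)) = (34979 - 12*109/(-10))/(37581 + 464395/262846) = (34979 - 12*109*(-1/10))/(9878479921/262846) = (34979 + 654/5)*(262846/9878479921) = (175549/5)*(262846/9878479921) = 46142352454/49392399605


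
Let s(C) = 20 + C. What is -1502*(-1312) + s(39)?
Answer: 1970683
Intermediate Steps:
-1502*(-1312) + s(39) = -1502*(-1312) + (20 + 39) = 1970624 + 59 = 1970683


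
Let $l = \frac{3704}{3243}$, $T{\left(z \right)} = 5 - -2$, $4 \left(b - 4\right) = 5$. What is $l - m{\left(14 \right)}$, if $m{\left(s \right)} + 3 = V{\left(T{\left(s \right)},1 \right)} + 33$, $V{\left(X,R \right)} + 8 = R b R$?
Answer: $- \frac{338671}{12972} \approx -26.108$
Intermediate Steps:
$b = \frac{21}{4}$ ($b = 4 + \frac{1}{4} \cdot 5 = 4 + \frac{5}{4} = \frac{21}{4} \approx 5.25$)
$T{\left(z \right)} = 7$ ($T{\left(z \right)} = 5 + 2 = 7$)
$V{\left(X,R \right)} = -8 + \frac{21 R^{2}}{4}$ ($V{\left(X,R \right)} = -8 + R \frac{21}{4} R = -8 + \frac{21 R}{4} R = -8 + \frac{21 R^{2}}{4}$)
$l = \frac{3704}{3243}$ ($l = 3704 \cdot \frac{1}{3243} = \frac{3704}{3243} \approx 1.1422$)
$m{\left(s \right)} = \frac{109}{4}$ ($m{\left(s \right)} = -3 + \left(\left(-8 + \frac{21 \cdot 1^{2}}{4}\right) + 33\right) = -3 + \left(\left(-8 + \frac{21}{4} \cdot 1\right) + 33\right) = -3 + \left(\left(-8 + \frac{21}{4}\right) + 33\right) = -3 + \left(- \frac{11}{4} + 33\right) = -3 + \frac{121}{4} = \frac{109}{4}$)
$l - m{\left(14 \right)} = \frac{3704}{3243} - \frac{109}{4} = - \frac{338671}{12972}$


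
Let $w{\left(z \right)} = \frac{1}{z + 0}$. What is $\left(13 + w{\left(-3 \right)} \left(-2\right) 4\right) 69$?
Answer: $1081$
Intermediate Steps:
$w{\left(z \right)} = \frac{1}{z}$
$\left(13 + w{\left(-3 \right)} \left(-2\right) 4\right) 69 = \left(13 + \frac{1}{-3} \left(-2\right) 4\right) 69 = \left(13 + \left(- \frac{1}{3}\right) \left(-2\right) 4\right) 69 = \left(13 + \frac{2}{3} \cdot 4\right) 69 = \left(13 + \frac{8}{3}\right) 69 = \frac{47}{3} \cdot 69 = 1081$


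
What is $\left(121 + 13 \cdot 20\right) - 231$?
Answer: $150$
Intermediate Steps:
$\left(121 + 13 \cdot 20\right) - 231 = \left(121 + 260\right) - 231 = 381 - 231 = 150$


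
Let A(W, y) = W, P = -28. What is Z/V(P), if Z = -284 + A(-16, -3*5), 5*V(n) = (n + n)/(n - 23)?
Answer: -19125/14 ≈ -1366.1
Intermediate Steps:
V(n) = 2*n/(5*(-23 + n)) (V(n) = ((n + n)/(n - 23))/5 = ((2*n)/(-23 + n))/5 = (2*n/(-23 + n))/5 = 2*n/(5*(-23 + n)))
Z = -300 (Z = -284 - 16 = -300)
Z/V(P) = -300/((⅖)*(-28)/(-23 - 28)) = -300/((⅖)*(-28)/(-51)) = -300/((⅖)*(-28)*(-1/51)) = -300/56/255 = -300*255/56 = -19125/14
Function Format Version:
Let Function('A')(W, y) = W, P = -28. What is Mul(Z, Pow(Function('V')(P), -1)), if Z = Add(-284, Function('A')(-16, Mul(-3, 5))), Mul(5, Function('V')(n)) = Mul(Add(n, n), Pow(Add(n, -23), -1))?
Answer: Rational(-19125, 14) ≈ -1366.1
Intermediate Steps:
Function('V')(n) = Mul(Rational(2, 5), n, Pow(Add(-23, n), -1)) (Function('V')(n) = Mul(Rational(1, 5), Mul(Add(n, n), Pow(Add(n, -23), -1))) = Mul(Rational(1, 5), Mul(Mul(2, n), Pow(Add(-23, n), -1))) = Mul(Rational(1, 5), Mul(2, n, Pow(Add(-23, n), -1))) = Mul(Rational(2, 5), n, Pow(Add(-23, n), -1)))
Z = -300 (Z = Add(-284, -16) = -300)
Mul(Z, Pow(Function('V')(P), -1)) = Mul(-300, Pow(Mul(Rational(2, 5), -28, Pow(Add(-23, -28), -1)), -1)) = Mul(-300, Pow(Mul(Rational(2, 5), -28, Pow(-51, -1)), -1)) = Mul(-300, Pow(Mul(Rational(2, 5), -28, Rational(-1, 51)), -1)) = Mul(-300, Pow(Rational(56, 255), -1)) = Mul(-300, Rational(255, 56)) = Rational(-19125, 14)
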